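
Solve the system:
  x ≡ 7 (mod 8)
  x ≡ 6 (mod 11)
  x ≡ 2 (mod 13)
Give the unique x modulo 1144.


Moduli 8, 11, 13 are pairwise coprime; by CRT there is a unique solution modulo M = 8 · 11 · 13 = 1144.
Solve pairwise, accumulating the modulus:
  Start with x ≡ 7 (mod 8).
  Combine with x ≡ 6 (mod 11): since gcd(8, 11) = 1, we get a unique residue mod 88.
    Write x = 7 + 8·t and substitute into x ≡ 6 (mod 11): 8·t ≡ 6 − 7 = -1 (mod 11).
    Reduce coefficients mod 11: 8·t ≡ 10 (mod 11).
    The inverse of 8 mod 11 is 7 (since 8·7 = 56 = 5·11 + 1), so t ≡ 7·10 = 70 ≡ 4 (mod 11).
    Then x = 7 + 8·4 = 39, valid modulo lcm(8, 11) = 88: x ≡ 39 (mod 88).
  Combine with x ≡ 2 (mod 13): since gcd(88, 13) = 1, we get a unique residue mod 1144.
    Write x = 39 + 88·t and substitute into x ≡ 2 (mod 13): 88·t ≡ 2 − 39 = -37 (mod 13).
    Reduce coefficients mod 13: 10·t ≡ 2 (mod 13).
    The inverse of 10 mod 13 is 4 (since 10·4 = 40 = 3·13 + 1), so t ≡ 4·2 = 8 ≡ 8 (mod 13).
    Then x = 39 + 88·8 = 743, valid modulo lcm(88, 13) = 1144: x ≡ 743 (mod 1144).
Verify: 743 mod 8 = 7 ✓, 743 mod 11 = 6 ✓, 743 mod 13 = 2 ✓.

x ≡ 743 (mod 1144).


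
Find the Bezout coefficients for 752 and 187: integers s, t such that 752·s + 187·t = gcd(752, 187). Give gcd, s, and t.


Euclidean algorithm on (752, 187) — divide until remainder is 0:
  752 = 4 · 187 + 4
  187 = 46 · 4 + 3
  4 = 1 · 3 + 1
  3 = 3 · 1 + 0
gcd(752, 187) = 1.
Track Bezout coefficients alongside the remainders: start with r₀ = 752 = a·1 + b·0 (s = 1, t = 0) and r₁ = 187 = a·0 + b·1 (s = 0, t = 1); each new remainder r_{k+1} = r_{k-1} − q_k·r_k inherits s_{k+1} = s_{k-1} − q_k·s_k, t_{k+1} = t_{k-1} − q_k·t_k, so r_k = a·s_k + b·t_k at every step:
  q = 4: r = 4, s = 1 − 4·0 = 1, t = 0 − 4·1 = -4  (check: 752·1 + 187·(-4) = 4)
  q = 46: r = 3, s = 0 − 46·1 = -46, t = 1 − 46·(-4) = 185  (check: 752·(-46) + 187·185 = 3)
  q = 1: r = 1, s = 1 − 1·(-46) = 47, t = -4 − 1·185 = -189  (check: 752·47 + 187·(-189) = 1)
The row with r = 1 (the gcd) gives the Bezout coefficients s = 47, t = -189.
Result: 752 · (47) + 187 · (-189) = 1.

gcd(752, 187) = 1; s = 47, t = -189 (check: 752·47 + 187·(-189) = 1).


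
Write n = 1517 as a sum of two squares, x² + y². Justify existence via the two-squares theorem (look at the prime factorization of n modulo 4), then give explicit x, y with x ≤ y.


Step 1: Factor n = 1517 = 37 · 41.
Step 2: Check the mod-4 condition on each prime factor: 37 ≡ 1 (mod 4), exponent 1; 41 ≡ 1 (mod 4), exponent 1.
All primes ≡ 3 (mod 4) appear to even exponent (or don't appear), so by the two-squares theorem n IS expressible as a sum of two squares.
Step 3: Build a representation. Here n = 37 · 41 is a product of primes ≡ 1 (mod 4). Each prime p ≡ 1 (mod 4) is itself a sum of two squares; find a² by testing p − a² for a perfect square:
  37: 37 − 1² = 36 = 6² ⇒ 37 = 1² + 6².
  41: 41 − 1² = 40, 41 − 2² = 37, 41 − 3² = 32, 41 − 4² = 25 = 5² ⇒ 41 = 4² + 5².
  Combine using the Brahmagupta–Fibonacci identity (a² + b²)(c² + d²) = (ac − bd)² + (ad + bc)² = (ac + bd)² + (ad − bc)²:
  37 · 41 = 1517: from (1² + 6²)(4² + 5²), take (1·4 − 6·5, 1·5 + 6·4) = (4 − 30, 5 + 24) = (-26, 29); dropping signs (only squares matter) gives (26, 29); check 26² + 29² = 676 + 841 = 1517 ✓.
Step 4: Order so x ≤ y and verify: 26² + 29² = 676 + 841 = 1517 = n. ✓

n = 1517 = 26² + 29² (one valid representation with x ≤ y).


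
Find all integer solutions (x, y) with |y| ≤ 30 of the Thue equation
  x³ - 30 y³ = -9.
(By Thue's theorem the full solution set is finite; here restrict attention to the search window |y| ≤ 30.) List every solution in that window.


The equation is x³ - 30y³ = -9. For fixed y, x³ = 30·y³ − 9, so a solution requires the RHS to be a perfect cube.
Strategy: iterate y from -30 to 30, compute RHS = 30·y³ − 9, and check whether it is a (positive or negative) perfect cube.
Check small values of y:
  y = 0: RHS = -9 is not a perfect cube.
  y = 1: RHS = 21 is not a perfect cube.
  y = -1: RHS = -39 is not a perfect cube.
  y = 2: RHS = 231 is not a perfect cube.
  y = -2: RHS = -249 is not a perfect cube.
  y = 3: RHS = 801 is not a perfect cube.
  y = -3: RHS = -819 is not a perfect cube.
Continuing the search up to |y| = 30 finds no solutions either.
No (x, y) in the scanned range satisfies the equation.

No integer solutions with |y| ≤ 30.


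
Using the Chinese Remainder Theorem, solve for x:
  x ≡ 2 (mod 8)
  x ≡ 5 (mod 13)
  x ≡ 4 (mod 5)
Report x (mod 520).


Moduli 8, 13, 5 are pairwise coprime; by CRT there is a unique solution modulo M = 8 · 13 · 5 = 520.
Solve pairwise, accumulating the modulus:
  Start with x ≡ 2 (mod 8).
  Combine with x ≡ 5 (mod 13): since gcd(8, 13) = 1, we get a unique residue mod 104.
    Write x = 2 + 8·t and substitute into x ≡ 5 (mod 13): 8·t ≡ 5 − 2 = 3 (mod 13).
    The inverse of 8 mod 13 is 5 (since 8·5 = 40 = 3·13 + 1), so t ≡ 5·3 = 15 ≡ 2 (mod 13).
    Then x = 2 + 8·2 = 18, valid modulo lcm(8, 13) = 104: x ≡ 18 (mod 104).
  Combine with x ≡ 4 (mod 5): since gcd(104, 5) = 1, we get a unique residue mod 520.
    Write x = 18 + 104·t and substitute into x ≡ 4 (mod 5): 104·t ≡ 4 − 18 = -14 (mod 5).
    Reduce coefficients mod 5: 4·t ≡ 1 (mod 5).
    The inverse of 4 mod 5 is 4 (since 4·4 = 16 = 3·5 + 1), so t ≡ 4·1 = 4 ≡ 4 (mod 5).
    Then x = 18 + 104·4 = 434, valid modulo lcm(104, 5) = 520: x ≡ 434 (mod 520).
Verify: 434 mod 8 = 2 ✓, 434 mod 13 = 5 ✓, 434 mod 5 = 4 ✓.

x ≡ 434 (mod 520).


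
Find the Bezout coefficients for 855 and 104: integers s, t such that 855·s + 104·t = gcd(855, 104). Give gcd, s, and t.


Euclidean algorithm on (855, 104) — divide until remainder is 0:
  855 = 8 · 104 + 23
  104 = 4 · 23 + 12
  23 = 1 · 12 + 11
  12 = 1 · 11 + 1
  11 = 11 · 1 + 0
gcd(855, 104) = 1.
Track Bezout coefficients alongside the remainders: start with r₀ = 855 = a·1 + b·0 (s = 1, t = 0) and r₁ = 104 = a·0 + b·1 (s = 0, t = 1); each new remainder r_{k+1} = r_{k-1} − q_k·r_k inherits s_{k+1} = s_{k-1} − q_k·s_k, t_{k+1} = t_{k-1} − q_k·t_k, so r_k = a·s_k + b·t_k at every step:
  q = 8: r = 23, s = 1 − 8·0 = 1, t = 0 − 8·1 = -8  (check: 855·1 + 104·(-8) = 23)
  q = 4: r = 12, s = 0 − 4·1 = -4, t = 1 − 4·(-8) = 33  (check: 855·(-4) + 104·33 = 12)
  q = 1: r = 11, s = 1 − 1·(-4) = 5, t = -8 − 1·33 = -41  (check: 855·5 + 104·(-41) = 11)
  q = 1: r = 1, s = -4 − 1·5 = -9, t = 33 − 1·(-41) = 74  (check: 855·(-9) + 104·74 = 1)
The row with r = 1 (the gcd) gives the Bezout coefficients s = -9, t = 74.
Result: 855 · (-9) + 104 · (74) = 1.

gcd(855, 104) = 1; s = -9, t = 74 (check: 855·(-9) + 104·74 = 1).


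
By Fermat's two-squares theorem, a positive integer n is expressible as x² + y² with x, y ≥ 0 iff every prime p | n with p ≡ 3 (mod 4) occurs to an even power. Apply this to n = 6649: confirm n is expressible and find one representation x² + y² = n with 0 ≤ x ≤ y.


Step 1: Factor n = 6649 = 61 · 109.
Step 2: Check the mod-4 condition on each prime factor: 61 ≡ 1 (mod 4), exponent 1; 109 ≡ 1 (mod 4), exponent 1.
All primes ≡ 3 (mod 4) appear to even exponent (or don't appear), so by the two-squares theorem n IS expressible as a sum of two squares.
Step 3: Build a representation. Here n = 61 · 109 is a product of primes ≡ 1 (mod 4). Each prime p ≡ 1 (mod 4) is itself a sum of two squares; find a² by testing p − a² for a perfect square:
  61: 61 − 1² = 60, 61 − 2² = 57, 61 − 3² = 52, 61 − 4² = 45, 61 − 5² = 36 = 6² ⇒ 61 = 5² + 6².
  109: 109 − 1² = 108, 109 − 2² = 105, 109 − 3² = 100 = 10² ⇒ 109 = 3² + 10².
  Combine using the Brahmagupta–Fibonacci identity (a² + b²)(c² + d²) = (ac − bd)² + (ad + bc)² = (ac + bd)² + (ad − bc)²:
  61 · 109 = 6649: from (5² + 6²)(3² + 10²), take (5·3 − 6·10, 5·10 + 6·3) = (15 − 60, 50 + 18) = (-45, 68); dropping signs (only squares matter) gives (45, 68); check 45² + 68² = 2025 + 4624 = 6649 ✓.
Step 4: Order so x ≤ y and verify: 45² + 68² = 2025 + 4624 = 6649 = n. ✓

n = 6649 = 45² + 68² (one valid representation with x ≤ y).


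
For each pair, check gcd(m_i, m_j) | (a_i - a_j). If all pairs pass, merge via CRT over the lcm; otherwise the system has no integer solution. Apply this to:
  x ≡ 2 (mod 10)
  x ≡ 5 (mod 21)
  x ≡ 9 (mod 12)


Moduli 10, 21, 12 are not pairwise coprime, so CRT works modulo lcm(m_i) when all pairwise compatibility conditions hold.
Pairwise compatibility: gcd(m_i, m_j) must divide a_i - a_j for every pair.
Merge one congruence at a time:
  Start: x ≡ 2 (mod 10).
  Combine with x ≡ 5 (mod 21): gcd(10, 21) = 1; 5 - 2 = 3, which IS divisible by 1, so compatible.
    Write x = 2 + 10·t and substitute into x ≡ 5 (mod 21): 10·t ≡ 5 − 2 = 3 (mod 21).
    The inverse of 10 mod 21 is 19 (since 10·19 = 190 = 9·21 + 1), so t ≡ 19·3 = 57 ≡ 15 (mod 21).
    Then x = 2 + 10·15 = 152, valid modulo lcm(10, 21) = 210: x ≡ 152 (mod 210).
  Combine with x ≡ 9 (mod 12): gcd(210, 12) = 6, and 9 - 152 = -143 is NOT divisible by 6.
    ⇒ system is inconsistent (no integer solution).

No solution (the system is inconsistent).


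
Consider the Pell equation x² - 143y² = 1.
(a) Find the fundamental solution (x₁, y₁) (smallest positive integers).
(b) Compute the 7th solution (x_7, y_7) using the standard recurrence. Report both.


Step 1: Find the fundamental solution (x₁, y₁) of x² - 143y² = 1.
  Expand √143 as a continued fraction. a₀ = ⌊√143⌋ = 11; iterate m_{k+1} = d_k·a_k − m_k, d_{k+1} = (143 − m_{k+1}²)/d_k, a_{k+1} = ⌊(a₀ + m_{k+1})/d_{k+1}⌋ (starting m₀ = 0, d₀ = 1), with convergents p_k = a_k·p_{k-1} + p_{k-2}, q_k = a_k·q_{k-1} + q_{k-2} (p₋₁ = 1, q₋₁ = 0):
  k = 0: a₀ = 11; p₀/q₀ = 11/1; p₀² − 143·q₀² = 121 − 143 = -22.
  k = 1: m = 11, d = 22, a = ⌊(11 + 11)/22⌋ = 1; p/q = (1·11 + 1)/(1·1 + 0) = 12/1; p² − 143·q² = 144 − 143 = 1.
  The first convergent with p² − 143·q² = 1 gives the fundamental solution (x₁, y₁) = (12, 1).
Step 2: Apply the recurrence (x_{n+1}, y_{n+1}) = (x₁x_n + 143y₁y_n, x₁y_n + y₁x_n) repeatedly.
  From (x_1, y_1) = (12, 1): x_2 = 12·12 + 143·1·1 = 287; y_2 = 12·1 + 1·12 = 24.
  From (x_2, y_2) = (287, 24): x_3 = 12·287 + 143·1·24 = 6876; y_3 = 12·24 + 1·287 = 575.
  From (x_3, y_3) = (6876, 575): x_4 = 12·6876 + 143·1·575 = 164737; y_4 = 12·575 + 1·6876 = 13776.
  From (x_4, y_4) = (164737, 13776): x_5 = 12·164737 + 143·1·13776 = 3946812; y_5 = 12·13776 + 1·164737 = 330049.
  From (x_5, y_5) = (3946812, 330049): x_6 = 12·3946812 + 143·1·330049 = 94558751; y_6 = 12·330049 + 1·3946812 = 7907400.
  From (x_6, y_6) = (94558751, 7907400): x_7 = 12·94558751 + 143·1·7907400 = 2265463212; y_7 = 12·7907400 + 1·94558751 = 189447551.
Step 3: Verify x_7² - 143·y_7² = 5132323564925356944 - 5132323564925356943 = 1 (should be 1). ✓

(x_1, y_1) = (12, 1); (x_7, y_7) = (2265463212, 189447551).


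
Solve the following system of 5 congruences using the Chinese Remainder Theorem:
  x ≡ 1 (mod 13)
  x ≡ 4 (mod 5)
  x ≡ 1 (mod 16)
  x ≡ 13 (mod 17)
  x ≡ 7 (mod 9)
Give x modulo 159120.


Product of moduli M = 13 · 5 · 16 · 17 · 9 = 159120.
Merge one congruence at a time:
  Start: x ≡ 1 (mod 13).
  Combine with x ≡ 4 (mod 5); new modulus lcm = 65.
    Write x = 1 + 13·t and substitute into x ≡ 4 (mod 5): 13·t ≡ 4 − 1 = 3 (mod 5).
    Reduce coefficients mod 5: 3·t ≡ 3 (mod 5).
    The inverse of 3 mod 5 is 2 (since 3·2 = 6 = 1·5 + 1), so t ≡ 2·3 = 6 ≡ 1 (mod 5).
    Then x = 1 + 13·1 = 14, valid modulo lcm(13, 5) = 65: x ≡ 14 (mod 65).
  Combine with x ≡ 1 (mod 16); new modulus lcm = 1040.
    Write x = 14 + 65·t and substitute into x ≡ 1 (mod 16): 65·t ≡ 1 − 14 = -13 (mod 16).
    Reduce coefficients mod 16: 1·t ≡ 3 (mod 16).
    So t ≡ 3 (mod 16).
    Then x = 14 + 65·3 = 209, valid modulo lcm(65, 16) = 1040: x ≡ 209 (mod 1040).
  Combine with x ≡ 13 (mod 17); new modulus lcm = 17680.
    Write x = 209 + 1040·t and substitute into x ≡ 13 (mod 17): 1040·t ≡ 13 − 209 = -196 (mod 17).
    Reduce coefficients mod 17: 3·t ≡ 8 (mod 17).
    The inverse of 3 mod 17 is 6 (since 3·6 = 18 = 1·17 + 1), so t ≡ 6·8 = 48 ≡ 14 (mod 17).
    Then x = 209 + 1040·14 = 14769, valid modulo lcm(1040, 17) = 17680: x ≡ 14769 (mod 17680).
  Combine with x ≡ 7 (mod 9); new modulus lcm = 159120.
    Write x = 14769 + 17680·t and substitute into x ≡ 7 (mod 9): 17680·t ≡ 7 − 14769 = -14762 (mod 9).
    Reduce coefficients mod 9: 4·t ≡ 7 (mod 9).
    The inverse of 4 mod 9 is 7 (since 4·7 = 28 = 3·9 + 1), so t ≡ 7·7 = 49 ≡ 4 (mod 9).
    Then x = 14769 + 17680·4 = 85489, valid modulo lcm(17680, 9) = 159120: x ≡ 85489 (mod 159120).
Verify against each original: 85489 mod 13 = 1, 85489 mod 5 = 4, 85489 mod 16 = 1, 85489 mod 17 = 13, 85489 mod 9 = 7.

x ≡ 85489 (mod 159120).


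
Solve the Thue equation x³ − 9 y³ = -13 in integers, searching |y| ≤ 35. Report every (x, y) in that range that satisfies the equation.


The equation is x³ - 9y³ = -13. For fixed y, x³ = 9·y³ − 13, so a solution requires the RHS to be a perfect cube.
Strategy: iterate y from -35 to 35, compute RHS = 9·y³ − 13, and check whether it is a (positive or negative) perfect cube.
Check small values of y:
  y = 0: RHS = -13 is not a perfect cube.
  y = 1: RHS = -4 is not a perfect cube.
  y = -1: RHS = -22 is not a perfect cube.
  y = 2: RHS = 59 is not a perfect cube.
  y = -2: RHS = -85 is not a perfect cube.
  y = 3: RHS = 230 is not a perfect cube.
  y = -3: RHS = -256 is not a perfect cube.
Continuing the search up to |y| = 35 finds no solutions either.
No (x, y) in the scanned range satisfies the equation.

No integer solutions with |y| ≤ 35.


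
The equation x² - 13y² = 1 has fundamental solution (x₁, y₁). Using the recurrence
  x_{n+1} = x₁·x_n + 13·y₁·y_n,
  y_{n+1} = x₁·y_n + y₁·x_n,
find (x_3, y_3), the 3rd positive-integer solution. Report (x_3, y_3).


Step 1: Find the fundamental solution (x₁, y₁) of x² - 13y² = 1.
  Expand √13 as a continued fraction. a₀ = ⌊√13⌋ = 3; iterate m_{k+1} = d_k·a_k − m_k, d_{k+1} = (13 − m_{k+1}²)/d_k, a_{k+1} = ⌊(a₀ + m_{k+1})/d_{k+1}⌋ (starting m₀ = 0, d₀ = 1), with convergents p_k = a_k·p_{k-1} + p_{k-2}, q_k = a_k·q_{k-1} + q_{k-2} (p₋₁ = 1, q₋₁ = 0):
  k = 0: a₀ = 3; p₀/q₀ = 3/1; p₀² − 13·q₀² = 9 − 13 = -4.
  k = 1: m = 3, d = 4, a = ⌊(3 + 3)/4⌋ = 1; p/q = (1·3 + 1)/(1·1 + 0) = 4/1; p² − 13·q² = 16 − 13 = 3.
  k = 2: m = 1, d = 3, a = ⌊(3 + 1)/3⌋ = 1; p/q = (1·4 + 3)/(1·1 + 1) = 7/2; p² − 13·q² = 49 − 52 = -3.
  k = 3: m = 2, d = 3, a = ⌊(3 + 2)/3⌋ = 1; p/q = (1·7 + 4)/(1·2 + 1) = 11/3; p² − 13·q² = 121 − 117 = 4.
  k = 4: m = 1, d = 4, a = ⌊(3 + 1)/4⌋ = 1; p/q = (1·11 + 7)/(1·3 + 2) = 18/5; p² − 13·q² = 324 − 325 = -1.
  k = 5: m = 3, d = 1, a = ⌊(3 + 3)/1⌋ = 6; p/q = (6·18 + 11)/(6·5 + 3) = 119/33; p² − 13·q² = 14161 − 14157 = 4.
  k = 6: m = 3, d = 4, a = ⌊(3 + 3)/4⌋ = 1; p/q = (1·119 + 18)/(1·33 + 5) = 137/38; p² − 13·q² = 18769 − 18772 = -3.
  k = 7: m = 1, d = 3, a = ⌊(3 + 1)/3⌋ = 1; p/q = (1·137 + 119)/(1·38 + 33) = 256/71; p² − 13·q² = 65536 − 65533 = 3.
  k = 8: m = 2, d = 3, a = ⌊(3 + 2)/3⌋ = 1; p/q = (1·256 + 137)/(1·71 + 38) = 393/109; p² − 13·q² = 154449 − 154453 = -4.
  k = 9: m = 1, d = 4, a = ⌊(3 + 1)/4⌋ = 1; p/q = (1·393 + 256)/(1·109 + 71) = 649/180; p² − 13·q² = 421201 − 421200 = 1.
  The first convergent with p² − 13·q² = 1 gives the fundamental solution (x₁, y₁) = (649, 180).
Step 2: Apply the recurrence (x_{n+1}, y_{n+1}) = (x₁x_n + 13y₁y_n, x₁y_n + y₁x_n) repeatedly.
  From (x_1, y_1) = (649, 180): x_2 = 649·649 + 13·180·180 = 842401; y_2 = 649·180 + 180·649 = 233640.
  From (x_2, y_2) = (842401, 233640): x_3 = 649·842401 + 13·180·233640 = 1093435849; y_3 = 649·233640 + 180·842401 = 303264540.
Step 3: Verify x_3² - 13·y_3² = 1195601955878350801 - 1195601955878350800 = 1 (should be 1). ✓

(x_1, y_1) = (649, 180); (x_3, y_3) = (1093435849, 303264540).


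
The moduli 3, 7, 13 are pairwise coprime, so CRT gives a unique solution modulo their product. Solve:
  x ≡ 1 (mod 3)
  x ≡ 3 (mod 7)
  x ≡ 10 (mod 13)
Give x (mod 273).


Moduli 3, 7, 13 are pairwise coprime; by CRT there is a unique solution modulo M = 3 · 7 · 13 = 273.
Solve pairwise, accumulating the modulus:
  Start with x ≡ 1 (mod 3).
  Combine with x ≡ 3 (mod 7): since gcd(3, 7) = 1, we get a unique residue mod 21.
    Write x = 1 + 3·t and substitute into x ≡ 3 (mod 7): 3·t ≡ 3 − 1 = 2 (mod 7).
    The inverse of 3 mod 7 is 5 (since 3·5 = 15 = 2·7 + 1), so t ≡ 5·2 = 10 ≡ 3 (mod 7).
    Then x = 1 + 3·3 = 10, valid modulo lcm(3, 7) = 21: x ≡ 10 (mod 21).
  Combine with x ≡ 10 (mod 13): since gcd(21, 13) = 1, we get a unique residue mod 273.
    Write x = 10 + 21·t and substitute into x ≡ 10 (mod 13): 21·t ≡ 10 − 10 = 0 (mod 13).
    Reduce coefficients mod 13: 8·t ≡ 0 (mod 13).
    The inverse of 8 mod 13 is 5 (since 8·5 = 40 = 3·13 + 1), so t ≡ 5·0 = 0 ≡ 0 (mod 13).
    Then x = 10 + 21·0 = 10, valid modulo lcm(21, 13) = 273: x ≡ 10 (mod 273).
Verify: 10 mod 3 = 1 ✓, 10 mod 7 = 3 ✓, 10 mod 13 = 10 ✓.

x ≡ 10 (mod 273).


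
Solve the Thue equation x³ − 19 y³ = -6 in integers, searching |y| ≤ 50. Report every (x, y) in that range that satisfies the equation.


The equation is x³ - 19y³ = -6. For fixed y, x³ = 19·y³ − 6, so a solution requires the RHS to be a perfect cube.
Strategy: iterate y from -50 to 50, compute RHS = 19·y³ − 6, and check whether it is a (positive or negative) perfect cube.
Check small values of y:
  y = 0: RHS = -6 is not a perfect cube.
  y = 1: RHS = 13 is not a perfect cube.
  y = -1: RHS = -25 is not a perfect cube.
  y = 2: RHS = 146 is not a perfect cube.
  y = -2: RHS = -158 is not a perfect cube.
  y = 3: RHS = 507 is not a perfect cube.
  y = -3: RHS = -519 is not a perfect cube.
Continuing the search up to |y| = 50 finds no solutions either.
No (x, y) in the scanned range satisfies the equation.

No integer solutions with |y| ≤ 50.


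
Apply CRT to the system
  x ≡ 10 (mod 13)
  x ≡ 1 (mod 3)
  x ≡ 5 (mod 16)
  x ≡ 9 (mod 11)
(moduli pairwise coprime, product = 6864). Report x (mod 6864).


Product of moduli M = 13 · 3 · 16 · 11 = 6864.
Merge one congruence at a time:
  Start: x ≡ 10 (mod 13).
  Combine with x ≡ 1 (mod 3); new modulus lcm = 39.
    Write x = 10 + 13·t and substitute into x ≡ 1 (mod 3): 13·t ≡ 1 − 10 = -9 (mod 3).
    Reduce coefficients mod 3: 1·t ≡ 0 (mod 3).
    So t ≡ 0 (mod 3).
    Then x = 10 + 13·0 = 10, valid modulo lcm(13, 3) = 39: x ≡ 10 (mod 39).
  Combine with x ≡ 5 (mod 16); new modulus lcm = 624.
    Write x = 10 + 39·t and substitute into x ≡ 5 (mod 16): 39·t ≡ 5 − 10 = -5 (mod 16).
    Reduce coefficients mod 16: 7·t ≡ 11 (mod 16).
    The inverse of 7 mod 16 is 7 (since 7·7 = 49 = 3·16 + 1), so t ≡ 7·11 = 77 ≡ 13 (mod 16).
    Then x = 10 + 39·13 = 517, valid modulo lcm(39, 16) = 624: x ≡ 517 (mod 624).
  Combine with x ≡ 9 (mod 11); new modulus lcm = 6864.
    Write x = 517 + 624·t and substitute into x ≡ 9 (mod 11): 624·t ≡ 9 − 517 = -508 (mod 11).
    Reduce coefficients mod 11: 8·t ≡ 9 (mod 11).
    The inverse of 8 mod 11 is 7 (since 8·7 = 56 = 5·11 + 1), so t ≡ 7·9 = 63 ≡ 8 (mod 11).
    Then x = 517 + 624·8 = 5509, valid modulo lcm(624, 11) = 6864: x ≡ 5509 (mod 6864).
Verify against each original: 5509 mod 13 = 10, 5509 mod 3 = 1, 5509 mod 16 = 5, 5509 mod 11 = 9.

x ≡ 5509 (mod 6864).


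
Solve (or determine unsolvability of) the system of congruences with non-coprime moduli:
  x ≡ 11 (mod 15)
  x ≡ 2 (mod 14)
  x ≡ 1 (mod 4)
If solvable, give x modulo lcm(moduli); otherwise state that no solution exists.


Moduli 15, 14, 4 are not pairwise coprime, so CRT works modulo lcm(m_i) when all pairwise compatibility conditions hold.
Pairwise compatibility: gcd(m_i, m_j) must divide a_i - a_j for every pair.
Merge one congruence at a time:
  Start: x ≡ 11 (mod 15).
  Combine with x ≡ 2 (mod 14): gcd(15, 14) = 1; 2 - 11 = -9, which IS divisible by 1, so compatible.
    Write x = 11 + 15·t and substitute into x ≡ 2 (mod 14): 15·t ≡ 2 − 11 = -9 (mod 14).
    Reduce coefficients mod 14: 1·t ≡ 5 (mod 14).
    So t ≡ 5 (mod 14).
    Then x = 11 + 15·5 = 86, valid modulo lcm(15, 14) = 210: x ≡ 86 (mod 210).
  Combine with x ≡ 1 (mod 4): gcd(210, 4) = 2, and 1 - 86 = -85 is NOT divisible by 2.
    ⇒ system is inconsistent (no integer solution).

No solution (the system is inconsistent).


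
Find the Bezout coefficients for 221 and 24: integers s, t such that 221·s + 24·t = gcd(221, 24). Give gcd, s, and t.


Euclidean algorithm on (221, 24) — divide until remainder is 0:
  221 = 9 · 24 + 5
  24 = 4 · 5 + 4
  5 = 1 · 4 + 1
  4 = 4 · 1 + 0
gcd(221, 24) = 1.
Track Bezout coefficients alongside the remainders: start with r₀ = 221 = a·1 + b·0 (s = 1, t = 0) and r₁ = 24 = a·0 + b·1 (s = 0, t = 1); each new remainder r_{k+1} = r_{k-1} − q_k·r_k inherits s_{k+1} = s_{k-1} − q_k·s_k, t_{k+1} = t_{k-1} − q_k·t_k, so r_k = a·s_k + b·t_k at every step:
  q = 9: r = 5, s = 1 − 9·0 = 1, t = 0 − 9·1 = -9  (check: 221·1 + 24·(-9) = 5)
  q = 4: r = 4, s = 0 − 4·1 = -4, t = 1 − 4·(-9) = 37  (check: 221·(-4) + 24·37 = 4)
  q = 1: r = 1, s = 1 − 1·(-4) = 5, t = -9 − 1·37 = -46  (check: 221·5 + 24·(-46) = 1)
The row with r = 1 (the gcd) gives the Bezout coefficients s = 5, t = -46.
Result: 221 · (5) + 24 · (-46) = 1.

gcd(221, 24) = 1; s = 5, t = -46 (check: 221·5 + 24·(-46) = 1).


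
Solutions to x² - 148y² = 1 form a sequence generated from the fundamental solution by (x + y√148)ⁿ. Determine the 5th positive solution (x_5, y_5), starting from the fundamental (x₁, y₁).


Step 1: Find the fundamental solution (x₁, y₁) of x² - 148y² = 1.
  Expand √148 as a continued fraction. a₀ = ⌊√148⌋ = 12; iterate m_{k+1} = d_k·a_k − m_k, d_{k+1} = (148 − m_{k+1}²)/d_k, a_{k+1} = ⌊(a₀ + m_{k+1})/d_{k+1}⌋ (starting m₀ = 0, d₀ = 1), with convergents p_k = a_k·p_{k-1} + p_{k-2}, q_k = a_k·q_{k-1} + q_{k-2} (p₋₁ = 1, q₋₁ = 0):
  k = 0: a₀ = 12; p₀/q₀ = 12/1; p₀² − 148·q₀² = 144 − 148 = -4.
  k = 1: m = 12, d = 4, a = ⌊(12 + 12)/4⌋ = 6; p/q = (6·12 + 1)/(6·1 + 0) = 73/6; p² − 148·q² = 5329 − 5328 = 1.
  The first convergent with p² − 148·q² = 1 gives the fundamental solution (x₁, y₁) = (73, 6).
Step 2: Apply the recurrence (x_{n+1}, y_{n+1}) = (x₁x_n + 148y₁y_n, x₁y_n + y₁x_n) repeatedly.
  From (x_1, y_1) = (73, 6): x_2 = 73·73 + 148·6·6 = 10657; y_2 = 73·6 + 6·73 = 876.
  From (x_2, y_2) = (10657, 876): x_3 = 73·10657 + 148·6·876 = 1555849; y_3 = 73·876 + 6·10657 = 127890.
  From (x_3, y_3) = (1555849, 127890): x_4 = 73·1555849 + 148·6·127890 = 227143297; y_4 = 73·127890 + 6·1555849 = 18671064.
  From (x_4, y_4) = (227143297, 18671064): x_5 = 73·227143297 + 148·6·18671064 = 33161365513; y_5 = 73·18671064 + 6·227143297 = 2725847454.
Step 3: Verify x_5² - 148·y_5² = 1099676162686785753169 - 1099676162686785753168 = 1 (should be 1). ✓

(x_1, y_1) = (73, 6); (x_5, y_5) = (33161365513, 2725847454).


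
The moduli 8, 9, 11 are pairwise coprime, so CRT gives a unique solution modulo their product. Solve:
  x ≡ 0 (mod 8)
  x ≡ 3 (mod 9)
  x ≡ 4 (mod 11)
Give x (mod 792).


Moduli 8, 9, 11 are pairwise coprime; by CRT there is a unique solution modulo M = 8 · 9 · 11 = 792.
Solve pairwise, accumulating the modulus:
  Start with x ≡ 0 (mod 8).
  Combine with x ≡ 3 (mod 9): since gcd(8, 9) = 1, we get a unique residue mod 72.
    Write x = 0 + 8·t and substitute into x ≡ 3 (mod 9): 8·t ≡ 3 − 0 = 3 (mod 9).
    The inverse of 8 mod 9 is 8 (since 8·8 = 64 = 7·9 + 1), so t ≡ 8·3 = 24 ≡ 6 (mod 9).
    Then x = 0 + 8·6 = 48, valid modulo lcm(8, 9) = 72: x ≡ 48 (mod 72).
  Combine with x ≡ 4 (mod 11): since gcd(72, 11) = 1, we get a unique residue mod 792.
    Write x = 48 + 72·t and substitute into x ≡ 4 (mod 11): 72·t ≡ 4 − 48 = -44 (mod 11).
    Reduce coefficients mod 11: 6·t ≡ 0 (mod 11).
    The inverse of 6 mod 11 is 2 (since 6·2 = 12 = 1·11 + 1), so t ≡ 2·0 = 0 ≡ 0 (mod 11).
    Then x = 48 + 72·0 = 48, valid modulo lcm(72, 11) = 792: x ≡ 48 (mod 792).
Verify: 48 mod 8 = 0 ✓, 48 mod 9 = 3 ✓, 48 mod 11 = 4 ✓.

x ≡ 48 (mod 792).


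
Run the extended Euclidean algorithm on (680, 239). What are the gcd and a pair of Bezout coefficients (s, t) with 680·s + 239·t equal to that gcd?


Euclidean algorithm on (680, 239) — divide until remainder is 0:
  680 = 2 · 239 + 202
  239 = 1 · 202 + 37
  202 = 5 · 37 + 17
  37 = 2 · 17 + 3
  17 = 5 · 3 + 2
  3 = 1 · 2 + 1
  2 = 2 · 1 + 0
gcd(680, 239) = 1.
Track Bezout coefficients alongside the remainders: start with r₀ = 680 = a·1 + b·0 (s = 1, t = 0) and r₁ = 239 = a·0 + b·1 (s = 0, t = 1); each new remainder r_{k+1} = r_{k-1} − q_k·r_k inherits s_{k+1} = s_{k-1} − q_k·s_k, t_{k+1} = t_{k-1} − q_k·t_k, so r_k = a·s_k + b·t_k at every step:
  q = 2: r = 202, s = 1 − 2·0 = 1, t = 0 − 2·1 = -2  (check: 680·1 + 239·(-2) = 202)
  q = 1: r = 37, s = 0 − 1·1 = -1, t = 1 − 1·(-2) = 3  (check: 680·(-1) + 239·3 = 37)
  q = 5: r = 17, s = 1 − 5·(-1) = 6, t = -2 − 5·3 = -17  (check: 680·6 + 239·(-17) = 17)
  q = 2: r = 3, s = -1 − 2·6 = -13, t = 3 − 2·(-17) = 37  (check: 680·(-13) + 239·37 = 3)
  q = 5: r = 2, s = 6 − 5·(-13) = 71, t = -17 − 5·37 = -202  (check: 680·71 + 239·(-202) = 2)
  q = 1: r = 1, s = -13 − 1·71 = -84, t = 37 − 1·(-202) = 239  (check: 680·(-84) + 239·239 = 1)
The row with r = 1 (the gcd) gives the Bezout coefficients s = -84, t = 239.
Result: 680 · (-84) + 239 · (239) = 1.

gcd(680, 239) = 1; s = -84, t = 239 (check: 680·(-84) + 239·239 = 1).


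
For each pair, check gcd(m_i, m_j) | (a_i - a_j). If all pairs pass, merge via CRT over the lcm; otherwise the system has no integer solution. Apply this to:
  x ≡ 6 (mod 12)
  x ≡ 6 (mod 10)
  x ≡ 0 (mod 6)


Moduli 12, 10, 6 are not pairwise coprime, so CRT works modulo lcm(m_i) when all pairwise compatibility conditions hold.
Pairwise compatibility: gcd(m_i, m_j) must divide a_i - a_j for every pair.
Merge one congruence at a time:
  Start: x ≡ 6 (mod 12).
  Combine with x ≡ 6 (mod 10): gcd(12, 10) = 2; 6 - 6 = 0, which IS divisible by 2, so compatible.
    Write x = 6 + 12·t and substitute into x ≡ 6 (mod 10): 12·t ≡ 6 − 6 = 0 (mod 10).
    Divide the congruence (and modulus) by g = 2: 6·t ≡ 0 (mod 5).
    Reduce coefficients mod 5: 1·t ≡ 0 (mod 5).
    So t ≡ 0 (mod 5).
    Then x = 6 + 12·0 = 6, valid modulo lcm(12, 10) = 60: x ≡ 6 (mod 60).
  Combine with x ≡ 0 (mod 6): gcd(60, 6) = 6; 0 - 6 = -6, which IS divisible by 6, so compatible.
    Write x = 6 + 60·t and substitute into x ≡ 0 (mod 6): 60·t ≡ 0 − 6 = -6 (mod 6).
    Divide the congruence (and modulus) by g = 6: 10·t ≡ -1 (mod 1).
    Modulo 1 every t works; take t = 0.
    Then x = 6 + 60·0 = 6, valid modulo lcm(60, 6) = 60: x ≡ 6 (mod 60).
Verify: 6 mod 12 = 6, 6 mod 10 = 6, 6 mod 6 = 0.

x ≡ 6 (mod 60).


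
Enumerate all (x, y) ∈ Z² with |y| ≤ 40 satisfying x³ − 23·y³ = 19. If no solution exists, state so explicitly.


The equation is x³ - 23y³ = 19. For fixed y, x³ = 23·y³ + 19, so a solution requires the RHS to be a perfect cube.
Strategy: iterate y from -40 to 40, compute RHS = 23·y³ + 19, and check whether it is a (positive or negative) perfect cube.
Check small values of y:
  y = 0: RHS = 19 is not a perfect cube.
  y = 1: RHS = 42 is not a perfect cube.
  y = -1: RHS = -4 is not a perfect cube.
  y = 2: RHS = 203 is not a perfect cube.
  y = -2: RHS = -165 is not a perfect cube.
  y = 3: RHS = 640 is not a perfect cube.
  y = -3: RHS = -602 is not a perfect cube.
Continuing the search up to |y| = 40 finds no solutions either.
No (x, y) in the scanned range satisfies the equation.

No integer solutions with |y| ≤ 40.


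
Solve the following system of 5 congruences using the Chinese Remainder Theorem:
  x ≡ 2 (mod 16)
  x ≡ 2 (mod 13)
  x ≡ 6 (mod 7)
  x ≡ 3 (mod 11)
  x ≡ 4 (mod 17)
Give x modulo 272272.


Product of moduli M = 16 · 13 · 7 · 11 · 17 = 272272.
Merge one congruence at a time:
  Start: x ≡ 2 (mod 16).
  Combine with x ≡ 2 (mod 13); new modulus lcm = 208.
    Write x = 2 + 16·t and substitute into x ≡ 2 (mod 13): 16·t ≡ 2 − 2 = 0 (mod 13).
    Reduce coefficients mod 13: 3·t ≡ 0 (mod 13).
    The inverse of 3 mod 13 is 9 (since 3·9 = 27 = 2·13 + 1), so t ≡ 9·0 = 0 ≡ 0 (mod 13).
    Then x = 2 + 16·0 = 2, valid modulo lcm(16, 13) = 208: x ≡ 2 (mod 208).
  Combine with x ≡ 6 (mod 7); new modulus lcm = 1456.
    Write x = 2 + 208·t and substitute into x ≡ 6 (mod 7): 208·t ≡ 6 − 2 = 4 (mod 7).
    Reduce coefficients mod 7: 5·t ≡ 4 (mod 7).
    The inverse of 5 mod 7 is 3 (since 5·3 = 15 = 2·7 + 1), so t ≡ 3·4 = 12 ≡ 5 (mod 7).
    Then x = 2 + 208·5 = 1042, valid modulo lcm(208, 7) = 1456: x ≡ 1042 (mod 1456).
  Combine with x ≡ 3 (mod 11); new modulus lcm = 16016.
    Write x = 1042 + 1456·t and substitute into x ≡ 3 (mod 11): 1456·t ≡ 3 − 1042 = -1039 (mod 11).
    Reduce coefficients mod 11: 4·t ≡ 6 (mod 11).
    The inverse of 4 mod 11 is 3 (since 4·3 = 12 = 1·11 + 1), so t ≡ 3·6 = 18 ≡ 7 (mod 11).
    Then x = 1042 + 1456·7 = 11234, valid modulo lcm(1456, 11) = 16016: x ≡ 11234 (mod 16016).
  Combine with x ≡ 4 (mod 17); new modulus lcm = 272272.
    Write x = 11234 + 16016·t and substitute into x ≡ 4 (mod 17): 16016·t ≡ 4 − 11234 = -11230 (mod 17).
    Reduce coefficients mod 17: 2·t ≡ 7 (mod 17).
    The inverse of 2 mod 17 is 9 (since 2·9 = 18 = 1·17 + 1), so t ≡ 9·7 = 63 ≡ 12 (mod 17).
    Then x = 11234 + 16016·12 = 203426, valid modulo lcm(16016, 17) = 272272: x ≡ 203426 (mod 272272).
Verify against each original: 203426 mod 16 = 2, 203426 mod 13 = 2, 203426 mod 7 = 6, 203426 mod 11 = 3, 203426 mod 17 = 4.

x ≡ 203426 (mod 272272).


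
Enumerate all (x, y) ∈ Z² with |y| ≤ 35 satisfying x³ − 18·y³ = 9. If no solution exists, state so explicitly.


The equation is x³ - 18y³ = 9. For fixed y, x³ = 18·y³ + 9, so a solution requires the RHS to be a perfect cube.
Strategy: iterate y from -35 to 35, compute RHS = 18·y³ + 9, and check whether it is a (positive or negative) perfect cube.
Check small values of y:
  y = 0: RHS = 9 is not a perfect cube.
  y = 1: RHS = 27 = (3)³ ⇒ x = 3 works.
  y = -1: RHS = -9 is not a perfect cube.
  y = 2: RHS = 153 is not a perfect cube.
  y = -2: RHS = -135 is not a perfect cube.
  y = 3: RHS = 495 is not a perfect cube.
  y = -3: RHS = -477 is not a perfect cube.
Continuing the search up to |y| = 35 finds no further solutions beyond those listed.
Collected solutions: (3, 1).

Solutions (with |y| ≤ 35): (3, 1).


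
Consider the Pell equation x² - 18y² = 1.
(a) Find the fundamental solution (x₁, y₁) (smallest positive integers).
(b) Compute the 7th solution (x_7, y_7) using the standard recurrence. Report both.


Step 1: Find the fundamental solution (x₁, y₁) of x² - 18y² = 1.
  Expand √18 as a continued fraction. a₀ = ⌊√18⌋ = 4; iterate m_{k+1} = d_k·a_k − m_k, d_{k+1} = (18 − m_{k+1}²)/d_k, a_{k+1} = ⌊(a₀ + m_{k+1})/d_{k+1}⌋ (starting m₀ = 0, d₀ = 1), with convergents p_k = a_k·p_{k-1} + p_{k-2}, q_k = a_k·q_{k-1} + q_{k-2} (p₋₁ = 1, q₋₁ = 0):
  k = 0: a₀ = 4; p₀/q₀ = 4/1; p₀² − 18·q₀² = 16 − 18 = -2.
  k = 1: m = 4, d = 2, a = ⌊(4 + 4)/2⌋ = 4; p/q = (4·4 + 1)/(4·1 + 0) = 17/4; p² − 18·q² = 289 − 288 = 1.
  The first convergent with p² − 18·q² = 1 gives the fundamental solution (x₁, y₁) = (17, 4).
Step 2: Apply the recurrence (x_{n+1}, y_{n+1}) = (x₁x_n + 18y₁y_n, x₁y_n + y₁x_n) repeatedly.
  From (x_1, y_1) = (17, 4): x_2 = 17·17 + 18·4·4 = 577; y_2 = 17·4 + 4·17 = 136.
  From (x_2, y_2) = (577, 136): x_3 = 17·577 + 18·4·136 = 19601; y_3 = 17·136 + 4·577 = 4620.
  From (x_3, y_3) = (19601, 4620): x_4 = 17·19601 + 18·4·4620 = 665857; y_4 = 17·4620 + 4·19601 = 156944.
  From (x_4, y_4) = (665857, 156944): x_5 = 17·665857 + 18·4·156944 = 22619537; y_5 = 17·156944 + 4·665857 = 5331476.
  From (x_5, y_5) = (22619537, 5331476): x_6 = 17·22619537 + 18·4·5331476 = 768398401; y_6 = 17·5331476 + 4·22619537 = 181113240.
  From (x_6, y_6) = (768398401, 181113240): x_7 = 17·768398401 + 18·4·181113240 = 26102926097; y_7 = 17·181113240 + 4·768398401 = 6152518684.
Step 3: Verify x_7² - 18·y_7² = 681362750825443653409 - 681362750825443653408 = 1 (should be 1). ✓

(x_1, y_1) = (17, 4); (x_7, y_7) = (26102926097, 6152518684).


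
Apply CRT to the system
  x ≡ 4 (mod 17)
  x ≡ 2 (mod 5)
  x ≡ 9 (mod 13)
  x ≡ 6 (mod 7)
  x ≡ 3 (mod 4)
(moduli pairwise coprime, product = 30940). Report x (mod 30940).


Product of moduli M = 17 · 5 · 13 · 7 · 4 = 30940.
Merge one congruence at a time:
  Start: x ≡ 4 (mod 17).
  Combine with x ≡ 2 (mod 5); new modulus lcm = 85.
    Write x = 4 + 17·t and substitute into x ≡ 2 (mod 5): 17·t ≡ 2 − 4 = -2 (mod 5).
    Reduce coefficients mod 5: 2·t ≡ 3 (mod 5).
    The inverse of 2 mod 5 is 3 (since 2·3 = 6 = 1·5 + 1), so t ≡ 3·3 = 9 ≡ 4 (mod 5).
    Then x = 4 + 17·4 = 72, valid modulo lcm(17, 5) = 85: x ≡ 72 (mod 85).
  Combine with x ≡ 9 (mod 13); new modulus lcm = 1105.
    Write x = 72 + 85·t and substitute into x ≡ 9 (mod 13): 85·t ≡ 9 − 72 = -63 (mod 13).
    Reduce coefficients mod 13: 7·t ≡ 2 (mod 13).
    The inverse of 7 mod 13 is 2 (since 7·2 = 14 = 1·13 + 1), so t ≡ 2·2 = 4 ≡ 4 (mod 13).
    Then x = 72 + 85·4 = 412, valid modulo lcm(85, 13) = 1105: x ≡ 412 (mod 1105).
  Combine with x ≡ 6 (mod 7); new modulus lcm = 7735.
    Write x = 412 + 1105·t and substitute into x ≡ 6 (mod 7): 1105·t ≡ 6 − 412 = -406 (mod 7).
    Reduce coefficients mod 7: 6·t ≡ 0 (mod 7).
    The inverse of 6 mod 7 is 6 (since 6·6 = 36 = 5·7 + 1), so t ≡ 6·0 = 0 ≡ 0 (mod 7).
    Then x = 412 + 1105·0 = 412, valid modulo lcm(1105, 7) = 7735: x ≡ 412 (mod 7735).
  Combine with x ≡ 3 (mod 4); new modulus lcm = 30940.
    Write x = 412 + 7735·t and substitute into x ≡ 3 (mod 4): 7735·t ≡ 3 − 412 = -409 (mod 4).
    Reduce coefficients mod 4: 3·t ≡ 3 (mod 4).
    The inverse of 3 mod 4 is 3 (since 3·3 = 9 = 2·4 + 1), so t ≡ 3·3 = 9 ≡ 1 (mod 4).
    Then x = 412 + 7735·1 = 8147, valid modulo lcm(7735, 4) = 30940: x ≡ 8147 (mod 30940).
Verify against each original: 8147 mod 17 = 4, 8147 mod 5 = 2, 8147 mod 13 = 9, 8147 mod 7 = 6, 8147 mod 4 = 3.

x ≡ 8147 (mod 30940).


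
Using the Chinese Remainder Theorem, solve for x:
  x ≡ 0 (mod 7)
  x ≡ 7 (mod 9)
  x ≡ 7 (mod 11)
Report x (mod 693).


Moduli 7, 9, 11 are pairwise coprime; by CRT there is a unique solution modulo M = 7 · 9 · 11 = 693.
Solve pairwise, accumulating the modulus:
  Start with x ≡ 0 (mod 7).
  Combine with x ≡ 7 (mod 9): since gcd(7, 9) = 1, we get a unique residue mod 63.
    Write x = 0 + 7·t and substitute into x ≡ 7 (mod 9): 7·t ≡ 7 − 0 = 7 (mod 9).
    The inverse of 7 mod 9 is 4 (since 7·4 = 28 = 3·9 + 1), so t ≡ 4·7 = 28 ≡ 1 (mod 9).
    Then x = 0 + 7·1 = 7, valid modulo lcm(7, 9) = 63: x ≡ 7 (mod 63).
  Combine with x ≡ 7 (mod 11): since gcd(63, 11) = 1, we get a unique residue mod 693.
    Write x = 7 + 63·t and substitute into x ≡ 7 (mod 11): 63·t ≡ 7 − 7 = 0 (mod 11).
    Reduce coefficients mod 11: 8·t ≡ 0 (mod 11).
    The inverse of 8 mod 11 is 7 (since 8·7 = 56 = 5·11 + 1), so t ≡ 7·0 = 0 ≡ 0 (mod 11).
    Then x = 7 + 63·0 = 7, valid modulo lcm(63, 11) = 693: x ≡ 7 (mod 693).
Verify: 7 mod 7 = 0 ✓, 7 mod 9 = 7 ✓, 7 mod 11 = 7 ✓.

x ≡ 7 (mod 693).


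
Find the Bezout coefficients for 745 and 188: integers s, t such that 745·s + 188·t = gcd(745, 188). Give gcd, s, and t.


Euclidean algorithm on (745, 188) — divide until remainder is 0:
  745 = 3 · 188 + 181
  188 = 1 · 181 + 7
  181 = 25 · 7 + 6
  7 = 1 · 6 + 1
  6 = 6 · 1 + 0
gcd(745, 188) = 1.
Track Bezout coefficients alongside the remainders: start with r₀ = 745 = a·1 + b·0 (s = 1, t = 0) and r₁ = 188 = a·0 + b·1 (s = 0, t = 1); each new remainder r_{k+1} = r_{k-1} − q_k·r_k inherits s_{k+1} = s_{k-1} − q_k·s_k, t_{k+1} = t_{k-1} − q_k·t_k, so r_k = a·s_k + b·t_k at every step:
  q = 3: r = 181, s = 1 − 3·0 = 1, t = 0 − 3·1 = -3  (check: 745·1 + 188·(-3) = 181)
  q = 1: r = 7, s = 0 − 1·1 = -1, t = 1 − 1·(-3) = 4  (check: 745·(-1) + 188·4 = 7)
  q = 25: r = 6, s = 1 − 25·(-1) = 26, t = -3 − 25·4 = -103  (check: 745·26 + 188·(-103) = 6)
  q = 1: r = 1, s = -1 − 1·26 = -27, t = 4 − 1·(-103) = 107  (check: 745·(-27) + 188·107 = 1)
The row with r = 1 (the gcd) gives the Bezout coefficients s = -27, t = 107.
Result: 745 · (-27) + 188 · (107) = 1.

gcd(745, 188) = 1; s = -27, t = 107 (check: 745·(-27) + 188·107 = 1).


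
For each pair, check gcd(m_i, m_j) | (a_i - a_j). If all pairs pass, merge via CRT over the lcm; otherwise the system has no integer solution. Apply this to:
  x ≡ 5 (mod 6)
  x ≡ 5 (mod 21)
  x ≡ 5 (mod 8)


Moduli 6, 21, 8 are not pairwise coprime, so CRT works modulo lcm(m_i) when all pairwise compatibility conditions hold.
Pairwise compatibility: gcd(m_i, m_j) must divide a_i - a_j for every pair.
Merge one congruence at a time:
  Start: x ≡ 5 (mod 6).
  Combine with x ≡ 5 (mod 21): gcd(6, 21) = 3; 5 - 5 = 0, which IS divisible by 3, so compatible.
    Write x = 5 + 6·t and substitute into x ≡ 5 (mod 21): 6·t ≡ 5 − 5 = 0 (mod 21).
    Divide the congruence (and modulus) by g = 3: 2·t ≡ 0 (mod 7).
    The inverse of 2 mod 7 is 4 (since 2·4 = 8 = 1·7 + 1), so t ≡ 4·0 = 0 ≡ 0 (mod 7).
    Then x = 5 + 6·0 = 5, valid modulo lcm(6, 21) = 42: x ≡ 5 (mod 42).
  Combine with x ≡ 5 (mod 8): gcd(42, 8) = 2; 5 - 5 = 0, which IS divisible by 2, so compatible.
    Write x = 5 + 42·t and substitute into x ≡ 5 (mod 8): 42·t ≡ 5 − 5 = 0 (mod 8).
    Divide the congruence (and modulus) by g = 2: 21·t ≡ 0 (mod 4).
    Reduce coefficients mod 4: 1·t ≡ 0 (mod 4).
    So t ≡ 0 (mod 4).
    Then x = 5 + 42·0 = 5, valid modulo lcm(42, 8) = 168: x ≡ 5 (mod 168).
Verify: 5 mod 6 = 5, 5 mod 21 = 5, 5 mod 8 = 5.

x ≡ 5 (mod 168).


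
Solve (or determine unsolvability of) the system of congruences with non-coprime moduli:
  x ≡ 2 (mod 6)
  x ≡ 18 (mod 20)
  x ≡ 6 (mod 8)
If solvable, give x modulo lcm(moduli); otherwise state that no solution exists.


Moduli 6, 20, 8 are not pairwise coprime, so CRT works modulo lcm(m_i) when all pairwise compatibility conditions hold.
Pairwise compatibility: gcd(m_i, m_j) must divide a_i - a_j for every pair.
Merge one congruence at a time:
  Start: x ≡ 2 (mod 6).
  Combine with x ≡ 18 (mod 20): gcd(6, 20) = 2; 18 - 2 = 16, which IS divisible by 2, so compatible.
    Write x = 2 + 6·t and substitute into x ≡ 18 (mod 20): 6·t ≡ 18 − 2 = 16 (mod 20).
    Divide the congruence (and modulus) by g = 2: 3·t ≡ 8 (mod 10).
    The inverse of 3 mod 10 is 7 (since 3·7 = 21 = 2·10 + 1), so t ≡ 7·8 = 56 ≡ 6 (mod 10).
    Then x = 2 + 6·6 = 38, valid modulo lcm(6, 20) = 60: x ≡ 38 (mod 60).
  Combine with x ≡ 6 (mod 8): gcd(60, 8) = 4; 6 - 38 = -32, which IS divisible by 4, so compatible.
    Write x = 38 + 60·t and substitute into x ≡ 6 (mod 8): 60·t ≡ 6 − 38 = -32 (mod 8).
    Divide the congruence (and modulus) by g = 4: 15·t ≡ -8 (mod 2).
    Reduce coefficients mod 2: 1·t ≡ 0 (mod 2).
    So t ≡ 0 (mod 2).
    Then x = 38 + 60·0 = 38, valid modulo lcm(60, 8) = 120: x ≡ 38 (mod 120).
Verify: 38 mod 6 = 2, 38 mod 20 = 18, 38 mod 8 = 6.

x ≡ 38 (mod 120).
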